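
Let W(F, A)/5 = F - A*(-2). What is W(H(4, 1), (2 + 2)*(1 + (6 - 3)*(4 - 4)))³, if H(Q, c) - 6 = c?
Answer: 421875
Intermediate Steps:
H(Q, c) = 6 + c
W(F, A) = 5*F + 10*A (W(F, A) = 5*(F - A*(-2)) = 5*(F - (-2)*A) = 5*(F + 2*A) = 5*F + 10*A)
W(H(4, 1), (2 + 2)*(1 + (6 - 3)*(4 - 4)))³ = (5*(6 + 1) + 10*((2 + 2)*(1 + (6 - 3)*(4 - 4))))³ = (5*7 + 10*(4*(1 + 3*0)))³ = (35 + 10*(4*(1 + 0)))³ = (35 + 10*(4*1))³ = (35 + 10*4)³ = (35 + 40)³ = 75³ = 421875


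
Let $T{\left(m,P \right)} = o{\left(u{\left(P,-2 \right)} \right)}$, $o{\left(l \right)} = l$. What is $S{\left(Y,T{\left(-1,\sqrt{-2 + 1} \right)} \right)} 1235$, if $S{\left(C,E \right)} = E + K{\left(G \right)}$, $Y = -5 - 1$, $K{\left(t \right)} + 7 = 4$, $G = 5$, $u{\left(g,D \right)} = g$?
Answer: $-3705 + 1235 i \approx -3705.0 + 1235.0 i$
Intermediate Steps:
$K{\left(t \right)} = -3$ ($K{\left(t \right)} = -7 + 4 = -3$)
$Y = -6$ ($Y = -5 - 1 = -6$)
$T{\left(m,P \right)} = P$
$S{\left(C,E \right)} = -3 + E$ ($S{\left(C,E \right)} = E - 3 = -3 + E$)
$S{\left(Y,T{\left(-1,\sqrt{-2 + 1} \right)} \right)} 1235 = \left(-3 + \sqrt{-2 + 1}\right) 1235 = \left(-3 + \sqrt{-1}\right) 1235 = \left(-3 + i\right) 1235 = -3705 + 1235 i$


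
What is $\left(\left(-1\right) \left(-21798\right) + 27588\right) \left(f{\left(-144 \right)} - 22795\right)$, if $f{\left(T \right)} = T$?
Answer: $-1132865454$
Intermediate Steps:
$\left(\left(-1\right) \left(-21798\right) + 27588\right) \left(f{\left(-144 \right)} - 22795\right) = \left(\left(-1\right) \left(-21798\right) + 27588\right) \left(-144 - 22795\right) = \left(21798 + 27588\right) \left(-22939\right) = 49386 \left(-22939\right) = -1132865454$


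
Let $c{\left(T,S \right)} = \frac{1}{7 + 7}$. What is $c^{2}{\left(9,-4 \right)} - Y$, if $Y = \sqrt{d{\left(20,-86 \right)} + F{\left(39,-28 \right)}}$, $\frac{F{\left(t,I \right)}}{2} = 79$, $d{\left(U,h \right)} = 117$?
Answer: $\frac{1}{196} - 5 \sqrt{11} \approx -16.578$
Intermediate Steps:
$F{\left(t,I \right)} = 158$ ($F{\left(t,I \right)} = 2 \cdot 79 = 158$)
$c{\left(T,S \right)} = \frac{1}{14}$
$Y = 5 \sqrt{11}$ ($Y = \sqrt{117 + 158} = \sqrt{275} = 5 \sqrt{11} \approx 16.583$)
$c^{2}{\left(9,-4 \right)} - Y = \left(\frac{1}{14}\right)^{2} - 5 \sqrt{11} = \frac{1}{196} - 5 \sqrt{11}$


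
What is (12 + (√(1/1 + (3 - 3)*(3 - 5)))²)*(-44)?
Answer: -572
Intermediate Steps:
(12 + (√(1/1 + (3 - 3)*(3 - 5)))²)*(-44) = (12 + (√(1*1 + 0*(-2)))²)*(-44) = (12 + (√(1 + 0))²)*(-44) = (12 + (√1)²)*(-44) = (12 + 1²)*(-44) = (12 + 1)*(-44) = 13*(-44) = -572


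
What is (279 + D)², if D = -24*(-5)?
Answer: 159201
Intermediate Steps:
D = 120 (D = -4*(-30) = 120)
(279 + D)² = (279 + 120)² = 399² = 159201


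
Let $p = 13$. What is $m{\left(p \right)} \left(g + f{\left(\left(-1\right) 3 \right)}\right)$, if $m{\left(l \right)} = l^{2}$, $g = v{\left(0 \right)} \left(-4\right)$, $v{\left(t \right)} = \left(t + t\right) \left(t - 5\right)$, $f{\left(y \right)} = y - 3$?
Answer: $-1014$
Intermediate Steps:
$f{\left(y \right)} = -3 + y$ ($f{\left(y \right)} = y - 3 = -3 + y$)
$v{\left(t \right)} = 2 t \left(-5 + t\right)$
$g = 0$ ($g = 2 \cdot 0 \left(-5 + 0\right) \left(-4\right) = 2 \cdot 0 \left(-5\right) \left(-4\right) = 0 \left(-4\right) = 0$)
$m{\left(p \right)} \left(g + f{\left(\left(-1\right) 3 \right)}\right) = 13^{2} \left(0 - 6\right) = 169 \left(0 - 6\right) = 169 \left(-6\right) = -1014$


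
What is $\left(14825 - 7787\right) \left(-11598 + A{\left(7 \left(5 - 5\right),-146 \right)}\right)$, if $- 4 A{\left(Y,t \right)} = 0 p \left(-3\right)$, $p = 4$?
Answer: $-81626724$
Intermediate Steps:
$A{\left(Y,t \right)} = 0$ ($A{\left(Y,t \right)} = - \frac{0 \cdot 4 \left(-3\right)}{4} = - \frac{0 \left(-3\right)}{4} = \left(- \frac{1}{4}\right) 0 = 0$)
$\left(14825 - 7787\right) \left(-11598 + A{\left(7 \left(5 - 5\right),-146 \right)}\right) = \left(14825 - 7787\right) \left(-11598 + 0\right) = 7038 \left(-11598\right) = -81626724$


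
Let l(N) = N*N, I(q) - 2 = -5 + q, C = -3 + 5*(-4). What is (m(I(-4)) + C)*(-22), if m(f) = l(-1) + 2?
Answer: 440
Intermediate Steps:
C = -23 (C = -3 - 20 = -23)
I(q) = -3 + q (I(q) = 2 + (-5 + q) = -3 + q)
l(N) = N²
m(f) = 3 (m(f) = (-1)² + 2 = 1 + 2 = 3)
(m(I(-4)) + C)*(-22) = (3 - 23)*(-22) = -20*(-22) = 440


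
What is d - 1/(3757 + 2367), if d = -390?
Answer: -2388361/6124 ≈ -390.00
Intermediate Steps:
d - 1/(3757 + 2367) = -390 - 1/(3757 + 2367) = -390 - 1/6124 = -2388361/6124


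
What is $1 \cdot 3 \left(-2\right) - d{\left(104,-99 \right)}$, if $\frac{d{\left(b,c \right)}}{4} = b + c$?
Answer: $-26$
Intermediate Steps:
$d{\left(b,c \right)} = 4 b + 4 c$ ($d{\left(b,c \right)} = 4 \left(b + c\right) = 4 b + 4 c$)
$1 \cdot 3 \left(-2\right) - d{\left(104,-99 \right)} = 1 \cdot 3 \left(-2\right) - \left(4 \cdot 104 + 4 \left(-99\right)\right) = 3 \left(-2\right) - \left(416 - 396\right) = -6 - 20 = -26$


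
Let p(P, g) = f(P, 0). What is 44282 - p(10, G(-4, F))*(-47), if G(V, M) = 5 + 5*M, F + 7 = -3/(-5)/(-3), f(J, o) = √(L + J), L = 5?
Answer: 44282 + 47*√15 ≈ 44464.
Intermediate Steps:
f(J, o) = √(5 + J)
F = -36/5 (F = -7 - 3/(-5)/(-3) = -7 - 3*(-⅕)*(-⅓) = -7 + (⅗)*(-⅓) = -7 - ⅕ = -36/5 ≈ -7.2000)
p(P, g) = √(5 + P)
44282 - p(10, G(-4, F))*(-47) = 44282 - √(5 + 10)*(-47) = 44282 - √15*(-47) = 44282 - (-47)*√15 = 44282 + 47*√15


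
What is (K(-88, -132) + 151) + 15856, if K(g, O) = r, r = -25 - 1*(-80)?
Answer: 16062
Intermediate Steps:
r = 55 (r = -25 + 80 = 55)
K(g, O) = 55
(K(-88, -132) + 151) + 15856 = (55 + 151) + 15856 = 206 + 15856 = 16062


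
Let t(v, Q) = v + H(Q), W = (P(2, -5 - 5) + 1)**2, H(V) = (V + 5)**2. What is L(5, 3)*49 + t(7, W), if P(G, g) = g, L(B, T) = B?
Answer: 7648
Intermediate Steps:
H(V) = (5 + V)**2
W = 81 (W = ((-5 - 5) + 1)**2 = (-10 + 1)**2 = (-9)**2 = 81)
t(v, Q) = v + (5 + Q)**2
L(5, 3)*49 + t(7, W) = 5*49 + (7 + (5 + 81)**2) = 245 + (7 + 86**2) = 245 + (7 + 7396) = 245 + 7403 = 7648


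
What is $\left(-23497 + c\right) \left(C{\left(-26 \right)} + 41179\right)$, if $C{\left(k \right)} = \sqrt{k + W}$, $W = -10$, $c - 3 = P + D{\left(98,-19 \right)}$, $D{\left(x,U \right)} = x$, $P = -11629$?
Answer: $-1442294475 - 210150 i \approx -1.4423 \cdot 10^{9} - 2.1015 \cdot 10^{5} i$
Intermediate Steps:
$c = -11528$ ($c = 3 + \left(-11629 + 98\right) = 3 - 11531 = -11528$)
$C{\left(k \right)} = \sqrt{-10 + k}$ ($C{\left(k \right)} = \sqrt{k - 10} = \sqrt{-10 + k}$)
$\left(-23497 + c\right) \left(C{\left(-26 \right)} + 41179\right) = \left(-23497 - 11528\right) \left(\sqrt{-10 - 26} + 41179\right) = - 35025 \left(\sqrt{-36} + 41179\right) = - 35025 \left(6 i + 41179\right) = - 35025 \left(41179 + 6 i\right) = -1442294475 - 210150 i$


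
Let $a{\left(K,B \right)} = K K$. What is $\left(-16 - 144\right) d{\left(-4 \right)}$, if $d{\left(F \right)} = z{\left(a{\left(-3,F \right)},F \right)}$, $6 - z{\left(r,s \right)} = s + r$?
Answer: $-160$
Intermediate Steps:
$a{\left(K,B \right)} = K^{2}$
$z{\left(r,s \right)} = 6 - r - s$ ($z{\left(r,s \right)} = 6 - \left(s + r\right) = 6 - \left(r + s\right) = 6 - r - s$)
$d{\left(F \right)} = -3 - F$ ($d{\left(F \right)} = 6 - \left(-3\right)^{2} - F = 6 - 9 - F = -3 - F$)
$\left(-16 - 144\right) d{\left(-4 \right)} = \left(-16 - 144\right) \left(-3 - -4\right) = \left(-16 - 144\right) \left(-3 + 4\right) = \left(-160\right) 1 = -160$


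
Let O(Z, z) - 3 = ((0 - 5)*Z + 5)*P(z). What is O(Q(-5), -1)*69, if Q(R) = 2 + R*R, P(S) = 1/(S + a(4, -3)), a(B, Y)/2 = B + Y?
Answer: -8763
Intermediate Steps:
a(B, Y) = 2*B + 2*Y (a(B, Y) = 2*(B + Y) = 2*B + 2*Y)
P(S) = 1/(2 + S) (P(S) = 1/(S + (2*4 + 2*(-3))) = 1/(S + (8 - 6)) = 1/(S + 2) = 1/(2 + S))
Q(R) = 2 + R**2
O(Z, z) = 3 + (5 - 5*Z)/(2 + z) (O(Z, z) = 3 + ((0 - 5)*Z + 5)/(2 + z) = 3 + (-5*Z + 5)/(2 + z) = 3 + (5 - 5*Z)/(2 + z))
O(Q(-5), -1)*69 = ((11 - 5*(2 + (-5)**2) + 3*(-1))/(2 - 1))*69 = ((11 - 5*(2 + 25) - 3)/1)*69 = (1*(11 - 5*27 - 3))*69 = (1*(11 - 135 - 3))*69 = (1*(-127))*69 = -127*69 = -8763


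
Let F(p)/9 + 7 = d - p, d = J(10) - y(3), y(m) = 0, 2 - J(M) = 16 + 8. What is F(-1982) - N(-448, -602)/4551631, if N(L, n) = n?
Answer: 11429145527/650233 ≈ 17577.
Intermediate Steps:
J(M) = -22 (J(M) = 2 - (16 + 8) = 2 - 1*24 = 2 - 24 = -22)
d = -22 (d = -22 - 1*0 = -22 + 0 = -22)
F(p) = -261 - 9*p (F(p) = -63 + 9*(-22 - p) = -63 + (-198 - 9*p) = -261 - 9*p)
F(-1982) - N(-448, -602)/4551631 = (-261 - 9*(-1982)) - (-602)/4551631 = (-261 + 17838) - (-602)/4551631 = 17577 - 1*(-86/650233) = 17577 + 86/650233 = 11429145527/650233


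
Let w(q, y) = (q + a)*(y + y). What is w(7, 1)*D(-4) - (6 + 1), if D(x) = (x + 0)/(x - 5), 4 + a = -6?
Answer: -29/3 ≈ -9.6667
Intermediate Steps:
a = -10 (a = -4 - 6 = -10)
D(x) = x/(-5 + x)
w(q, y) = 2*y*(-10 + q) (w(q, y) = (q - 10)*(y + y) = (-10 + q)*(2*y) = 2*y*(-10 + q))
w(7, 1)*D(-4) - (6 + 1) = (2*1*(-10 + 7))*(-4/(-5 - 4)) - (6 + 1) = (2*1*(-3))*(-4/(-9)) - 1*7 = -(-24)*(-1)/9 - 7 = -6*4/9 - 7 = -8/3 - 7 = -29/3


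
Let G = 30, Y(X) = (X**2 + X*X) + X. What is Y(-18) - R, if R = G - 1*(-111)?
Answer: 489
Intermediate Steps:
Y(X) = X + 2*X**2 (Y(X) = (X**2 + X**2) + X = 2*X**2 + X = X + 2*X**2)
R = 141 (R = 30 - 1*(-111) = 30 + 111 = 141)
Y(-18) - R = -18*(1 + 2*(-18)) - 1*141 = -18*(1 - 36) - 141 = -18*(-35) - 141 = 630 - 141 = 489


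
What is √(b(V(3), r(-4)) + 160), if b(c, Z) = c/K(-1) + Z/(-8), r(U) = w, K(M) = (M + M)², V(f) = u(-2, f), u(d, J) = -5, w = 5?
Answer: √2530/4 ≈ 12.575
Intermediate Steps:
V(f) = -5
K(M) = 4*M² (K(M) = (2*M)² = 4*M²)
r(U) = 5
b(c, Z) = -Z/8 + c/4 (b(c, Z) = c/((4*(-1)²)) + Z/(-8) = c/((4*1)) + Z*(-⅛) = c/4 - Z/8 = -Z/8 + c/4)
√(b(V(3), r(-4)) + 160) = √((-⅛*5 + (¼)*(-5)) + 160) = √((-5/8 - 5/4) + 160) = √(-15/8 + 160) = √(1265/8) = √2530/4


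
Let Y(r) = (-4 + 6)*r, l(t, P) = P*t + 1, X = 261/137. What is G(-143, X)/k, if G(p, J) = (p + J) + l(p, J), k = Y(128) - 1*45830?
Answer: 28258/3121819 ≈ 0.0090518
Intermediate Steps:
X = 261/137 (X = 261*(1/137) = 261/137 ≈ 1.9051)
l(t, P) = 1 + P*t
Y(r) = 2*r
k = -45574 (k = 2*128 - 1*45830 = 256 - 45830 = -45574)
G(p, J) = 1 + J + p + J*p (G(p, J) = (p + J) + (1 + J*p) = (J + p) + (1 + J*p) = 1 + J + p + J*p)
G(-143, X)/k = (1 + 261/137 - 143 + (261/137)*(-143))/(-45574) = (1 + 261/137 - 143 - 37323/137)*(-1/45574) = -56516/137*(-1/45574) = 28258/3121819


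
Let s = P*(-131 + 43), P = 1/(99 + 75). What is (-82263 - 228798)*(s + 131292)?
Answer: -1184350241320/29 ≈ -4.0840e+10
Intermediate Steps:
P = 1/174 ≈ 0.0057471
s = -44/87 (s = (-131 + 43)/174 = (1/174)*(-88) = -44/87 ≈ -0.50575)
(-82263 - 228798)*(s + 131292) = (-82263 - 228798)*(-44/87 + 131292) = -311061*11422360/87 = -1184350241320/29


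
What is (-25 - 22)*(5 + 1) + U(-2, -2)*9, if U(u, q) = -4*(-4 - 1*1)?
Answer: -102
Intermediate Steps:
U(u, q) = 20 (U(u, q) = -4*(-4 - 1) = -4*(-5) = 20)
(-25 - 22)*(5 + 1) + U(-2, -2)*9 = (-25 - 22)*(5 + 1) + 20*9 = -47*6 + 180 = -282 + 180 = -102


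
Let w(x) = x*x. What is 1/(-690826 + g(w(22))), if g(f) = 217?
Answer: -1/690609 ≈ -1.4480e-6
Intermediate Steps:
w(x) = x**2
1/(-690826 + g(w(22))) = 1/(-690826 + 217) = 1/(-690609) = -1/690609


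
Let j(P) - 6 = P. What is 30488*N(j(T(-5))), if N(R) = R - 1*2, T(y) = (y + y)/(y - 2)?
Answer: 1158544/7 ≈ 1.6551e+5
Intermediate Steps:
T(y) = 2*y/(-2 + y) (T(y) = (2*y)/(-2 + y) = 2*y/(-2 + y))
j(P) = 6 + P
N(R) = -2 + R (N(R) = R - 2 = -2 + R)
30488*N(j(T(-5))) = 30488*(-2 + (6 + 2*(-5)/(-2 - 5))) = 30488*(-2 + (6 + 2*(-5)/(-7))) = 30488*(-2 + (6 + 2*(-5)*(-1/7))) = 30488*(-2 + (6 + 10/7)) = 30488*(-2 + 52/7) = 30488*(38/7) = 1158544/7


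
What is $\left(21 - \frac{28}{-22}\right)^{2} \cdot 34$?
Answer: $\frac{2040850}{121} \approx 16867.0$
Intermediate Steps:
$\left(21 - \frac{28}{-22}\right)^{2} \cdot 34 = \left(21 - - \frac{14}{11}\right)^{2} \cdot 34 = \left(21 + \frac{14}{11}\right)^{2} \cdot 34 = \left(\frac{245}{11}\right)^{2} \cdot 34 = \frac{60025}{121} \cdot 34 = \frac{2040850}{121}$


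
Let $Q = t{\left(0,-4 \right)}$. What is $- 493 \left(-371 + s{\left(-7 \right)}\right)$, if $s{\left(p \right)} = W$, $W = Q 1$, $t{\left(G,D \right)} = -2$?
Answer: $183889$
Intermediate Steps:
$Q = -2$
$W = -2$ ($W = \left(-2\right) 1 = -2$)
$s{\left(p \right)} = -2$
$- 493 \left(-371 + s{\left(-7 \right)}\right) = - 493 \left(-371 - 2\right) = \left(-493\right) \left(-373\right) = 183889$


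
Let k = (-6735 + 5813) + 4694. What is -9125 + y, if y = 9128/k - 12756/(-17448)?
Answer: -12507167813/1371122 ≈ -9121.8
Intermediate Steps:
k = 3772 (k = -922 + 4694 = 3772)
y = 4320437/1371122 (y = 9128/3772 - 12756/(-17448) = 9128*(1/3772) - 12756*(-1/17448) = 2282/943 + 1063/1454 = 4320437/1371122 ≈ 3.1510)
-9125 + y = -9125 + 4320437/1371122 = -12507167813/1371122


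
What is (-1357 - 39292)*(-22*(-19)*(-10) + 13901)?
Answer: -395148929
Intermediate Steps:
(-1357 - 39292)*(-22*(-19)*(-10) + 13901) = -40649*(418*(-10) + 13901) = -40649*(-4180 + 13901) = -40649*9721 = -395148929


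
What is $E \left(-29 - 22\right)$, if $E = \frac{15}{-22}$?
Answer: $\frac{765}{22} \approx 34.773$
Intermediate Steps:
$E = - \frac{15}{22}$ ($E = 15 \left(- \frac{1}{22}\right) = - \frac{15}{22} \approx -0.68182$)
$E \left(-29 - 22\right) = - \frac{15 \left(-29 - 22\right)}{22} = \left(- \frac{15}{22}\right) \left(-51\right) = \frac{765}{22}$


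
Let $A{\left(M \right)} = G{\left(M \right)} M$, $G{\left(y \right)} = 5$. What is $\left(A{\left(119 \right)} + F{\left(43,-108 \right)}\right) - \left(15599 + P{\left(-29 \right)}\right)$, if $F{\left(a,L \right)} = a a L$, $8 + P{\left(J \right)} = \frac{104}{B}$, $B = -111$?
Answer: $- \frac{23830264}{111} \approx -2.1469 \cdot 10^{5}$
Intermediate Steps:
$A{\left(M \right)} = 5 M$
$P{\left(J \right)} = - \frac{992}{111}$ ($P{\left(J \right)} = -8 + \frac{104}{-111} = -8 + 104 \left(- \frac{1}{111}\right) = -8 - \frac{104}{111} = - \frac{992}{111}$)
$F{\left(a,L \right)} = L a^{2}$ ($F{\left(a,L \right)} = a^{2} L = L a^{2}$)
$\left(A{\left(119 \right)} + F{\left(43,-108 \right)}\right) - \left(15599 + P{\left(-29 \right)}\right) = \left(5 \cdot 119 - 108 \cdot 43^{2}\right) - \frac{1730497}{111} = \left(595 - 199692\right) + \left(-15599 + \frac{992}{111}\right) = \left(595 - 199692\right) - \frac{1730497}{111} = -199097 - \frac{1730497}{111} = - \frac{23830264}{111}$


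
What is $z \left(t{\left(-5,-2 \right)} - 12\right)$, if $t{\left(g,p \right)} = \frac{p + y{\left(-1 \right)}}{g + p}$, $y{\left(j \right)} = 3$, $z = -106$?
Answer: $\frac{9010}{7} \approx 1287.1$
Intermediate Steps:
$t{\left(g,p \right)} = \frac{3 + p}{g + p}$ ($t{\left(g,p \right)} = \frac{p + 3}{g + p} = \frac{3 + p}{g + p}$)
$z \left(t{\left(-5,-2 \right)} - 12\right) = - 106 \left(\frac{3 - 2}{-5 - 2} - 12\right) = - 106 \left(\frac{1}{-7} \cdot 1 - 12\right) = - 106 \left(\left(- \frac{1}{7}\right) 1 - 12\right) = - 106 \left(- \frac{1}{7} - 12\right) = \left(-106\right) \left(- \frac{85}{7}\right) = \frac{9010}{7}$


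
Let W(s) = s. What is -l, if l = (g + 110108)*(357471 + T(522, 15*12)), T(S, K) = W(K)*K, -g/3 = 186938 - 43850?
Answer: 124429668876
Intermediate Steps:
g = -429264 (g = -3*(186938 - 43850) = -3*143088 = -429264)
T(S, K) = K² (T(S, K) = K*K = K²)
l = -124429668876 (l = (-429264 + 110108)*(357471 + (15*12)²) = -319156*(357471 + 180²) = -319156*(357471 + 32400) = -319156*389871 = -124429668876)
-l = -1*(-124429668876) = 124429668876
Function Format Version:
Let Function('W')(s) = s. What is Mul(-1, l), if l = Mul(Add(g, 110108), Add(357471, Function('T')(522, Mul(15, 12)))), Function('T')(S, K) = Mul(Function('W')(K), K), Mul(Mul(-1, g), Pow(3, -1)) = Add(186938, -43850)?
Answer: 124429668876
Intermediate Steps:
g = -429264 (g = Mul(-3, Add(186938, -43850)) = Mul(-3, 143088) = -429264)
Function('T')(S, K) = Pow(K, 2) (Function('T')(S, K) = Mul(K, K) = Pow(K, 2))
l = -124429668876 (l = Mul(Add(-429264, 110108), Add(357471, Pow(Mul(15, 12), 2))) = Mul(-319156, Add(357471, Pow(180, 2))) = Mul(-319156, Add(357471, 32400)) = Mul(-319156, 389871) = -124429668876)
Mul(-1, l) = Mul(-1, -124429668876) = 124429668876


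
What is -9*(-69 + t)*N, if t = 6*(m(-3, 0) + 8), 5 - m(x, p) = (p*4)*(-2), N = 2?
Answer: -162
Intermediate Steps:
m(x, p) = 5 + 8*p (m(x, p) = 5 - p*4*(-2) = 5 - 4*p*(-2) = 5 - (-8)*p = 5 + 8*p)
t = 78 (t = 6*((5 + 8*0) + 8) = 6*((5 + 0) + 8) = 6*(5 + 8) = 6*13 = 78)
-9*(-69 + t)*N = -9*(-69 + 78)*2 = -81*2 = -9*18 = -162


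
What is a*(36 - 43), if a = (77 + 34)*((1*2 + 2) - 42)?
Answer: 29526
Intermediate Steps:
a = -4218 (a = 111*((2 + 2) - 42) = 111*(4 - 42) = 111*(-38) = -4218)
a*(36 - 43) = -4218*(36 - 43) = -4218*(-7) = 29526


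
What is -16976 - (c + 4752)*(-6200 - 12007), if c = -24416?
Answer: -358039424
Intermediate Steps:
-16976 - (c + 4752)*(-6200 - 12007) = -16976 - (-24416 + 4752)*(-6200 - 12007) = -16976 - (-19664)*(-18207) = -16976 - 1*358022448 = -16976 - 358022448 = -358039424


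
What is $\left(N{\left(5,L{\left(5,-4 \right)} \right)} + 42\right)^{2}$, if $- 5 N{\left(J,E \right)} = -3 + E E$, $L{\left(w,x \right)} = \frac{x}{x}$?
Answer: $\frac{44944}{25} \approx 1797.8$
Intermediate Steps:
$L{\left(w,x \right)} = 1$
$N{\left(J,E \right)} = \frac{3}{5} - \frac{E^{2}}{5}$ ($N{\left(J,E \right)} = - \frac{-3 + E E}{5} = - \frac{-3 + E^{2}}{5} = \frac{3}{5} - \frac{E^{2}}{5}$)
$\left(N{\left(5,L{\left(5,-4 \right)} \right)} + 42\right)^{2} = \left(\left(\frac{3}{5} - \frac{1^{2}}{5}\right) + 42\right)^{2} = \left(\left(\frac{3}{5} - \frac{1}{5}\right) + 42\right)^{2} = \left(\frac{2}{5} + 42\right)^{2} = \left(\frac{212}{5}\right)^{2} = \frac{44944}{25}$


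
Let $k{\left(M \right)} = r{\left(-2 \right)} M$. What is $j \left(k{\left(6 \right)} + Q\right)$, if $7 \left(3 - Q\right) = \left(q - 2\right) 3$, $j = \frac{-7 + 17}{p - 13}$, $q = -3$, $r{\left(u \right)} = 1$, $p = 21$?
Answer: $\frac{195}{14} \approx 13.929$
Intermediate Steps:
$j = \frac{5}{4}$ ($j = \frac{-7 + 17}{21 - 13} = \frac{10}{8} = 10 \cdot \frac{1}{8} = \frac{5}{4} \approx 1.25$)
$k{\left(M \right)} = M$ ($k{\left(M \right)} = 1 M = M$)
$Q = \frac{36}{7}$ ($Q = 3 - \frac{\left(-3 - 2\right) 3}{7} = 3 - \frac{\left(-5\right) 3}{7} = 3 - - \frac{15}{7} = 3 + \frac{15}{7} = \frac{36}{7} \approx 5.1429$)
$j \left(k{\left(6 \right)} + Q\right) = \frac{5 \left(6 + \frac{36}{7}\right)}{4} = \frac{5}{4} \cdot \frac{78}{7} = \frac{195}{14}$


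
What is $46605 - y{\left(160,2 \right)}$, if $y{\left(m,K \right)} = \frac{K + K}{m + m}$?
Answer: $\frac{3728399}{80} \approx 46605.0$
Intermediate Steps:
$y{\left(m,K \right)} = \frac{K}{m}$ ($y{\left(m,K \right)} = \frac{2 K}{2 m} = 2 K \frac{1}{2 m} = \frac{K}{m}$)
$46605 - y{\left(160,2 \right)} = 46605 - \frac{2}{160} = 46605 - 2 \cdot \frac{1}{160} = 46605 - \frac{1}{80} = \frac{3728399}{80}$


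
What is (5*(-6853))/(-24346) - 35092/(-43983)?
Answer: 337346761/152972874 ≈ 2.2053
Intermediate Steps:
(5*(-6853))/(-24346) - 35092/(-43983) = -34265*(-1/24346) - 35092*(-1/43983) = 4895/3478 + 35092/43983 = 337346761/152972874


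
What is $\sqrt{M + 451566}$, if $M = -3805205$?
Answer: $i \sqrt{3353639} \approx 1831.3 i$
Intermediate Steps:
$\sqrt{M + 451566} = \sqrt{-3805205 + 451566} = \sqrt{-3353639} = i \sqrt{3353639}$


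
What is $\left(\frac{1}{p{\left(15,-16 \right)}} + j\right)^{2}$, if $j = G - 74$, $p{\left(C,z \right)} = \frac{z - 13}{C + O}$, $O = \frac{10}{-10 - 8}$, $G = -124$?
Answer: $\frac{2684068864}{68121} \approx 39402.0$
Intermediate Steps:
$O = - \frac{5}{9}$ ($O = \frac{10}{-18} = 10 \left(- \frac{1}{18}\right) = - \frac{5}{9} \approx -0.55556$)
$p{\left(C,z \right)} = \frac{-13 + z}{- \frac{5}{9} + C}$ ($p{\left(C,z \right)} = \frac{z - 13}{C - \frac{5}{9}} = \frac{-13 + z}{- \frac{5}{9} + C}$)
$j = -198$ ($j = -124 - 74 = -198$)
$\left(\frac{1}{p{\left(15,-16 \right)}} + j\right)^{2} = \left(\frac{1}{9 \frac{1}{-5 + 9 \cdot 15} \left(-13 - 16\right)} - 198\right)^{2} = \left(\frac{1}{9 \frac{1}{-5 + 135} \left(-29\right)} - 198\right)^{2} = \left(\frac{1}{9 \cdot \frac{1}{130} \left(-29\right)} - 198\right)^{2} = \left(\frac{1}{- \frac{261}{130}} - 198\right)^{2} = \left(- \frac{130}{261} - 198\right)^{2} = \left(- \frac{51808}{261}\right)^{2} = \frac{2684068864}{68121}$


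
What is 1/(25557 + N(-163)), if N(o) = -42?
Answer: 1/25515 ≈ 3.9193e-5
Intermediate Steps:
1/(25557 + N(-163)) = 1/(25557 - 42) = 1/25515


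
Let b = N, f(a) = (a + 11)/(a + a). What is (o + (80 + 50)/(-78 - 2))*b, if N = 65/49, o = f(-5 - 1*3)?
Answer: -1885/784 ≈ -2.4043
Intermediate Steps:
f(a) = (11 + a)/(2*a) (f(a) = (11 + a)/((2*a)) = (11 + a)*(1/(2*a)) = (11 + a)/(2*a))
o = -3/16 (o = (11 + (-5 - 1*3))/(2*(-5 - 1*3)) = (11 + (-5 - 3))/(2*(-5 - 3)) = (1/2)*(11 - 8)/(-8) = (1/2)*(-1/8)*3 = -3/16 ≈ -0.18750)
N = 65/49 (N = 65*(1/49) = 65/49 ≈ 1.3265)
b = 65/49 ≈ 1.3265
(o + (80 + 50)/(-78 - 2))*b = (-3/16 + (80 + 50)/(-78 - 2))*(65/49) = (-3/16 + 130/(-80))*(65/49) = (-3/16 + 130*(-1/80))*(65/49) = (-3/16 - 13/8)*(65/49) = -29/16*65/49 = -1885/784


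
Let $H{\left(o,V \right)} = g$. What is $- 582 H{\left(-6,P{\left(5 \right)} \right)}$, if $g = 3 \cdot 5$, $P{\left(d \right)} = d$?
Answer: $-8730$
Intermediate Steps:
$g = 15$
$H{\left(o,V \right)} = 15$
$- 582 H{\left(-6,P{\left(5 \right)} \right)} = \left(-582\right) 15 = -8730$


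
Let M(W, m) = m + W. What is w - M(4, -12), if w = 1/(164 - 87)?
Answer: 617/77 ≈ 8.0130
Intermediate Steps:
M(W, m) = W + m
w = 1/77 ≈ 0.012987
w - M(4, -12) = 1/77 - (4 - 12) = 1/77 - 1*(-8) = 1/77 + 8 = 617/77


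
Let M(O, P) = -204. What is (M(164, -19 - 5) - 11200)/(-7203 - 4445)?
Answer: 2851/2912 ≈ 0.97905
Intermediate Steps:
(M(164, -19 - 5) - 11200)/(-7203 - 4445) = (-204 - 11200)/(-7203 - 4445) = -11404/(-11648) = -11404*(-1/11648) = 2851/2912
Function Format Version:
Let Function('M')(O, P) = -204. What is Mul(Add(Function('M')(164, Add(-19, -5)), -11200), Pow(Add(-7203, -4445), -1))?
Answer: Rational(2851, 2912) ≈ 0.97905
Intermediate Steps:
Mul(Add(Function('M')(164, Add(-19, -5)), -11200), Pow(Add(-7203, -4445), -1)) = Mul(Add(-204, -11200), Pow(Add(-7203, -4445), -1)) = Mul(-11404, Pow(-11648, -1)) = Mul(-11404, Rational(-1, 11648)) = Rational(2851, 2912)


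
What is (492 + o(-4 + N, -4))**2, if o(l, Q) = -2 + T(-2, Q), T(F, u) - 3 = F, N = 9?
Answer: 241081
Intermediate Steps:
T(F, u) = 3 + F
o(l, Q) = -1 (o(l, Q) = -2 + (3 - 2) = -2 + 1 = -1)
(492 + o(-4 + N, -4))**2 = (492 - 1)**2 = 491**2 = 241081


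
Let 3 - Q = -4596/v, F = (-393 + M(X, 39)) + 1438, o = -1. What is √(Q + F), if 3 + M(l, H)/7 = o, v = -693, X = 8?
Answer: 2*√13518582/231 ≈ 31.833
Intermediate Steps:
M(l, H) = -28 (M(l, H) = -21 + 7*(-1) = -21 - 7 = -28)
F = 1017 (F = (-393 - 28) + 1438 = -421 + 1438 = 1017)
Q = -839/231 (Q = 3 - (-4596)/(-693) = 3 - (-4596)*(-1)/693 = 3 - 1*1532/231 = 3 - 1532/231 = -839/231 ≈ -3.6320)
√(Q + F) = √(-839/231 + 1017) = √(234088/231) = 2*√13518582/231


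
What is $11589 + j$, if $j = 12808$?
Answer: $24397$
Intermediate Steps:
$11589 + j = 11589 + 12808 = 24397$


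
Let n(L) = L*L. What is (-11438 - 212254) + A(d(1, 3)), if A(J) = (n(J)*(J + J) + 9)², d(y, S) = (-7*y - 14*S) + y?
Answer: 48918156933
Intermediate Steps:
n(L) = L²
d(y, S) = -14*S - 6*y (d(y, S) = (-14*S - 7*y) + y = -14*S - 6*y)
A(J) = (9 + 2*J³)² (A(J) = (J²*(J + J) + 9)² = (J²*(2*J) + 9)² = (2*J³ + 9)² = (9 + 2*J³)²)
(-11438 - 212254) + A(d(1, 3)) = (-11438 - 212254) + (9 + 2*(-14*3 - 6*1)³)² = -223692 + (9 + 2*(-42 - 6)³)² = -223692 + (9 + 2*(-48)³)² = -223692 + (9 + 2*(-110592))² = -223692 + (9 - 221184)² = -223692 + (-221175)² = -223692 + 48918380625 = 48918156933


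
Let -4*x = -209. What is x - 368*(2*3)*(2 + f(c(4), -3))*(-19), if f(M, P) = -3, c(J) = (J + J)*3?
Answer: -167599/4 ≈ -41900.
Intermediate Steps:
x = 209/4 (x = -¼*(-209) = 209/4 ≈ 52.250)
c(J) = 6*J (c(J) = (2*J)*3 = 6*J)
x - 368*(2*3)*(2 + f(c(4), -3))*(-19) = 209/4 - 368*(2*3)*(2 - 3)*(-19) = 209/4 - 368*6*(-1)*(-19) = 209/4 - (-2208)*(-19) = 209/4 - 368*114 = 209/4 - 41952 = -167599/4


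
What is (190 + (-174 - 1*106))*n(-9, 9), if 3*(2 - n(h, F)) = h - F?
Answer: -720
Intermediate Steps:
n(h, F) = 2 - h/3 + F/3 (n(h, F) = 2 - (h - F)/3 = 2 + (-h/3 + F/3) = 2 - h/3 + F/3)
(190 + (-174 - 1*106))*n(-9, 9) = (190 + (-174 - 1*106))*(2 - 1/3*(-9) + (1/3)*9) = (190 + (-174 - 106))*(2 + 3 + 3) = (190 - 280)*8 = -90*8 = -720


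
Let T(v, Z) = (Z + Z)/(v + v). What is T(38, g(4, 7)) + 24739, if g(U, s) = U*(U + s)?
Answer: 470063/19 ≈ 24740.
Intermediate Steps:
T(v, Z) = Z/v (T(v, Z) = (2*Z)/((2*v)) = (2*Z)*(1/(2*v)) = Z/v)
T(38, g(4, 7)) + 24739 = (4*(4 + 7))/38 + 24739 = (4*11)*(1/38) + 24739 = 44*(1/38) + 24739 = 22/19 + 24739 = 470063/19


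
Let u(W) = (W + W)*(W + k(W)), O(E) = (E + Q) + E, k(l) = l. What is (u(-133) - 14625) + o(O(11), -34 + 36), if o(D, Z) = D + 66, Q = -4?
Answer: 56215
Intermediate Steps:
O(E) = -4 + 2*E (O(E) = (E - 4) + E = (-4 + E) + E = -4 + 2*E)
o(D, Z) = 66 + D
u(W) = 4*W² (u(W) = (W + W)*(W + W) = (2*W)*(2*W) = 4*W²)
(u(-133) - 14625) + o(O(11), -34 + 36) = (4*(-133)² - 14625) + (66 + (-4 + 2*11)) = (4*17689 - 14625) + (66 + (-4 + 22)) = (70756 - 14625) + (66 + 18) = 56131 + 84 = 56215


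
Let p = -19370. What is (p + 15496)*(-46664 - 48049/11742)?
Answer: 1061430939569/5871 ≈ 1.8079e+8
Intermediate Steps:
(p + 15496)*(-46664 - 48049/11742) = (-19370 + 15496)*(-46664 - 48049/11742) = -3874*(-46664 - 48049*1/11742) = -3874*(-46664 - 48049/11742) = -3874*(-547976737/11742) = 1061430939569/5871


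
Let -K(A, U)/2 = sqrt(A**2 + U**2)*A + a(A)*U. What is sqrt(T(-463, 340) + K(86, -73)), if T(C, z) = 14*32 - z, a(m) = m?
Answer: 2*sqrt(3166 - 215*sqrt(509)) ≈ 82.088*I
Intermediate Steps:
T(C, z) = 448 - z
K(A, U) = -2*A*U - 2*A*sqrt(A**2 + U**2) (K(A, U) = -2*(sqrt(A**2 + U**2)*A + A*U) = -2*(A*sqrt(A**2 + U**2) + A*U) = -2*(A*U + A*sqrt(A**2 + U**2)) = -2*A*U - 2*A*sqrt(A**2 + U**2))
sqrt(T(-463, 340) + K(86, -73)) = sqrt((448 - 1*340) + 2*86*(-1*(-73) - sqrt(86**2 + (-73)**2))) = sqrt((448 - 340) + 2*86*(73 - sqrt(7396 + 5329))) = sqrt(108 + 2*86*(73 - sqrt(12725))) = sqrt(108 + 2*86*(73 - 5*sqrt(509))) = sqrt(108 + (12556 - 860*sqrt(509))) = sqrt(12664 - 860*sqrt(509))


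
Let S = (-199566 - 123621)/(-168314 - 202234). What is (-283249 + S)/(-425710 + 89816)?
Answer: 34985675755/41488283304 ≈ 0.84327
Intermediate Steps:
S = 107729/123516 (S = -323187/(-370548) = -323187*(-1/370548) = 107729/123516 ≈ 0.87219)
(-283249 + S)/(-425710 + 89816) = (-283249 + 107729/123516)/(-425710 + 89816) = -34985675755/123516/(-335894) = -34985675755/123516*(-1/335894) = 34985675755/41488283304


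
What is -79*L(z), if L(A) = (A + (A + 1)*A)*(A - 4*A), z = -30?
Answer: -5972400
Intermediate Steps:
L(A) = -3*A*(A + A*(1 + A)) (L(A) = (A + (1 + A)*A)*(-3*A) = (A + A*(1 + A))*(-3*A) = -3*A*(A + A*(1 + A)))
-79*L(z) = -237*(-30)²*(-2 - 1*(-30)) = -237*900*(-2 + 30) = -237*900*28 = -79*75600 = -5972400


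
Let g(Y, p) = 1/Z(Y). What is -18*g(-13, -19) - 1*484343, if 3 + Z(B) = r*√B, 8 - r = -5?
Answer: -534230302/1103 + 117*I*√13/1103 ≈ -4.8434e+5 + 0.38246*I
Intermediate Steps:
r = 13 (r = 8 - 1*(-5) = 8 + 5 = 13)
Z(B) = -3 + 13*√B
g(Y, p) = 1/(-3 + 13*√Y)
-18*g(-13, -19) - 1*484343 = -18/(-3 + 13*√(-13)) - 1*484343 = -18/(-3 + 13*(I*√13)) - 484343 = -18/(-3 + 13*I*√13) - 484343 = -484343 - 18/(-3 + 13*I*√13)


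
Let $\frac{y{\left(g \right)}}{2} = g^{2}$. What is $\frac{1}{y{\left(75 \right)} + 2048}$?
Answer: $\frac{1}{13298} \approx 7.5199 \cdot 10^{-5}$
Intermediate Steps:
$y{\left(g \right)} = 2 g^{2}$
$\frac{1}{y{\left(75 \right)} + 2048} = \frac{1}{2 \cdot 75^{2} + 2048} = \frac{1}{2 \cdot 5625 + 2048} = \frac{1}{11250 + 2048} = \frac{1}{13298}$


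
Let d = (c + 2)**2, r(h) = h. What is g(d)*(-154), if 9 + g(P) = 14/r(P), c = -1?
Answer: -770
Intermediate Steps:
d = 1 (d = (-1 + 2)**2 = 1**2 = 1)
g(P) = -9 + 14/P
g(d)*(-154) = (-9 + 14/1)*(-154) = (-9 + 14*1)*(-154) = (-9 + 14)*(-154) = 5*(-154) = -770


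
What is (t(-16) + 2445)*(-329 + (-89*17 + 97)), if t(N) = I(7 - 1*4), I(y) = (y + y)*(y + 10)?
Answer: -4402635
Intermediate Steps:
I(y) = 2*y*(10 + y) (I(y) = (2*y)*(10 + y) = 2*y*(10 + y))
t(N) = 78 (t(N) = 2*(7 - 1*4)*(10 + (7 - 1*4)) = 2*(7 - 4)*(10 + (7 - 4)) = 2*3*(10 + 3) = 2*3*13 = 78)
(t(-16) + 2445)*(-329 + (-89*17 + 97)) = (78 + 2445)*(-329 + (-89*17 + 97)) = 2523*(-329 + (-1513 + 97)) = 2523*(-329 - 1416) = 2523*(-1745) = -4402635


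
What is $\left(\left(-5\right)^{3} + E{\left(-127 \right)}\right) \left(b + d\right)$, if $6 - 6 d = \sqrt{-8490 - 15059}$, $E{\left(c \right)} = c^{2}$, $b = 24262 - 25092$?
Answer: $-13267316 - \frac{8002 i \sqrt{23549}}{3} \approx -1.3267 \cdot 10^{7} - 4.0932 \cdot 10^{5} i$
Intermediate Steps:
$b = -830$ ($b = 24262 - 25092 = -830$)
$d = 1 - \frac{i \sqrt{23549}}{6}$ ($d = 1 - \frac{\sqrt{-8490 - 15059}}{6} = 1 - \frac{\sqrt{-23549}}{6} = 1 - \frac{i \sqrt{23549}}{6} \approx 1.0 - 25.576 i$)
$\left(\left(-5\right)^{3} + E{\left(-127 \right)}\right) \left(b + d\right) = \left(\left(-5\right)^{3} + \left(-127\right)^{2}\right) \left(-830 + \left(1 - \frac{i \sqrt{23549}}{6}\right)\right) = \left(-125 + 16129\right) \left(-829 - \frac{i \sqrt{23549}}{6}\right) = 16004 \left(-829 - \frac{i \sqrt{23549}}{6}\right) = -13267316 - \frac{8002 i \sqrt{23549}}{3}$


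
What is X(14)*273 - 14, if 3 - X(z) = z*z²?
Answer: -748307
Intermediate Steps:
X(z) = 3 - z³ (X(z) = 3 - z*z² = 3 - z³)
X(14)*273 - 14 = (3 - 1*14³)*273 - 14 = (3 - 1*2744)*273 - 14 = (3 - 2744)*273 - 14 = -2741*273 - 14 = -748293 - 14 = -748307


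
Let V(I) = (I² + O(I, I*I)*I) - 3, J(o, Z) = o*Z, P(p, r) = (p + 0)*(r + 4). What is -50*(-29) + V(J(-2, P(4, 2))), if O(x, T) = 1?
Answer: 3703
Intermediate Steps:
P(p, r) = p*(4 + r)
J(o, Z) = Z*o
V(I) = -3 + I + I² (V(I) = (I² + 1*I) - 3 = (I² + I) - 3 = (I + I²) - 3 = -3 + I + I²)
-50*(-29) + V(J(-2, P(4, 2))) = -50*(-29) + (-3 + (4*(4 + 2))*(-2) + ((4*(4 + 2))*(-2))²) = 1450 + (-3 + (4*6)*(-2) + ((4*6)*(-2))²) = 1450 + (-3 + 24*(-2) + (24*(-2))²) = 1450 + (-3 - 48 + (-48)²) = 1450 + (-3 - 48 + 2304) = 1450 + 2253 = 3703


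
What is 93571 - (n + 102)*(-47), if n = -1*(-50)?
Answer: 100715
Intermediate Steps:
n = 50
93571 - (n + 102)*(-47) = 93571 - (50 + 102)*(-47) = 93571 - 152*(-47) = 93571 - 1*(-7144) = 93571 + 7144 = 100715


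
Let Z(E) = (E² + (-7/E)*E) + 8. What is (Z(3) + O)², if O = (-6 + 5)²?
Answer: 121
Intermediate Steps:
O = 1 (O = (-1)² = 1)
Z(E) = 1 + E² (Z(E) = (E² - 7) + 8 = (-7 + E²) + 8 = 1 + E²)
(Z(3) + O)² = ((1 + 3²) + 1)² = ((1 + 9) + 1)² = (10 + 1)² = 11² = 121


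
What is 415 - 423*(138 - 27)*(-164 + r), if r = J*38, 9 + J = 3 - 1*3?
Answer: 23758633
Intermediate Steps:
J = -9 (J = -9 + (3 - 1*3) = -9 + (3 - 3) = -9 + 0 = -9)
r = -342 (r = -9*38 = -342)
415 - 423*(138 - 27)*(-164 + r) = 415 - 423*(138 - 27)*(-164 - 342) = 415 - 46953*(-506) = 415 - 423*(-56166) = 415 + 23758218 = 23758633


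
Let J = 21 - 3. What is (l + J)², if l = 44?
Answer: 3844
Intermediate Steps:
J = 18
(l + J)² = (44 + 18)² = 62² = 3844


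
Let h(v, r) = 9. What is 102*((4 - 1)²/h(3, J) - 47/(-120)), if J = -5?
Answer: 2839/20 ≈ 141.95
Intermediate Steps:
102*((4 - 1)²/h(3, J) - 47/(-120)) = 102*((4 - 1)²/9 - 47/(-120)) = 102*(3²*(⅑) - 47*(-1/120)) = 102*(9*(⅑) + 47/120) = 102*(1 + 47/120) = 102*(167/120) = 2839/20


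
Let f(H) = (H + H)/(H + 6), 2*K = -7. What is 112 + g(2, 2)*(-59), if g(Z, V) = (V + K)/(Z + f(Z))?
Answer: 737/5 ≈ 147.40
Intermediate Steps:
K = -7/2 (K = (½)*(-7) = -7/2 ≈ -3.5000)
f(H) = 2*H/(6 + H) (f(H) = (2*H)/(6 + H) = 2*H/(6 + H))
g(Z, V) = (-7/2 + V)/(Z + 2*Z/(6 + Z)) (g(Z, V) = (V - 7/2)/(Z + 2*Z/(6 + Z)) = (-7/2 + V)/(Z + 2*Z/(6 + Z)))
112 + g(2, 2)*(-59) = 112 + ((½)*(-7 + 2*2)*(6 + 2)/(2*(8 + 2)))*(-59) = 112 + ((½)*(½)*(-7 + 4)*8/10)*(-59) = 112 + ((½)*(½)*(⅒)*(-3)*8)*(-59) = 112 - ⅗*(-59) = 112 + 177/5 = 737/5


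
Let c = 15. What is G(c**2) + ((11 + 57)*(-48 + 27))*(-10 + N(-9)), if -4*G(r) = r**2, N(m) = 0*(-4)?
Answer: 6495/4 ≈ 1623.8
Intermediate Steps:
N(m) = 0
G(r) = -r**2/4
G(c**2) + ((11 + 57)*(-48 + 27))*(-10 + N(-9)) = -(15**2)**2/4 + ((11 + 57)*(-48 + 27))*(-10 + 0) = -1/4*225**2 + (68*(-21))*(-10) = -1/4*50625 - 1428*(-10) = -50625/4 + 14280 = 6495/4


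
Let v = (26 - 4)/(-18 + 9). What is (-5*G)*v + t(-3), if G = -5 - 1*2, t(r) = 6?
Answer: -716/9 ≈ -79.556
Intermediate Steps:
G = -7 (G = -5 - 2 = -7)
v = -22/9 (v = 22/(-9) = 22*(-1/9) = -22/9 ≈ -2.4444)
(-5*G)*v + t(-3) = -5*(-7)*(-22/9) + 6 = 35*(-22/9) + 6 = -770/9 + 6 = -716/9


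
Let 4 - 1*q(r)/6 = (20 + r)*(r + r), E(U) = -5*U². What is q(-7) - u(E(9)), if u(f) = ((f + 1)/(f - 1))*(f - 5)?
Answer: 309368/203 ≈ 1524.0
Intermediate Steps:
q(r) = 24 - 12*r*(20 + r) (q(r) = 24 - 6*(20 + r)*(r + r) = 24 - 6*(20 + r)*2*r = 24 - 12*r*(20 + r))
u(f) = (1 + f)*(-5 + f)/(-1 + f) (u(f) = ((1 + f)/(-1 + f))*(-5 + f) = (1 + f)*(-5 + f)/(-1 + f))
q(-7) - u(E(9)) = (24 - 240*(-7) - 12*(-7)²) - (-5 + (-5*9²)² - (-20)*9²)/(-1 - 5*9²) = (24 + 1680 - 12*49) - (-5 + (-5*81)² - (-20)*81)/(-1 - 5*81) = (24 + 1680 - 588) - (-5 + (-405)² - 4*(-405))/(-1 - 405) = 1116 - (-5 + 164025 + 1620)/(-406) = 1116 - (-1)*165640/406 = 1116 - 1*(-82820/203) = 1116 + 82820/203 = 309368/203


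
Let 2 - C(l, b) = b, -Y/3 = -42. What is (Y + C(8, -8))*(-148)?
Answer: -20128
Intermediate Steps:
Y = 126 (Y = -3*(-42) = 126)
C(l, b) = 2 - b
(Y + C(8, -8))*(-148) = (126 + (2 - 1*(-8)))*(-148) = (126 + (2 + 8))*(-148) = (126 + 10)*(-148) = 136*(-148) = -20128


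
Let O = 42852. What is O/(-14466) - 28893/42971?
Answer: -376559905/103603081 ≈ -3.6346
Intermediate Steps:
O/(-14466) - 28893/42971 = 42852/(-14466) - 28893/42971 = 42852*(-1/14466) - 28893*1/42971 = -7142/2411 - 28893/42971 = -376559905/103603081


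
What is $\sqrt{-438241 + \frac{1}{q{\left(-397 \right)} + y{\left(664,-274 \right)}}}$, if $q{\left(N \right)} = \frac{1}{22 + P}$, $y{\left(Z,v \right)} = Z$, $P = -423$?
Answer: $\frac{i \sqrt{31069527329676266}}{266263} \approx 662.0 i$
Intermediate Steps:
$q{\left(N \right)} = - \frac{1}{401}$ ($q{\left(N \right)} = \frac{1}{22 - 423} = \frac{1}{-401} = - \frac{1}{401}$)
$\sqrt{-438241 + \frac{1}{q{\left(-397 \right)} + y{\left(664,-274 \right)}}} = \sqrt{-438241 + \frac{1}{- \frac{1}{401} + 664}} = \sqrt{-438241 + \frac{1}{\frac{266263}{401}}} = \sqrt{-438241 + \frac{401}{266263}} = \sqrt{- \frac{116687362982}{266263}} = \frac{i \sqrt{31069527329676266}}{266263}$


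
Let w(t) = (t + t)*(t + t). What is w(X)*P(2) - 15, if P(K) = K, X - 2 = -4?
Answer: 17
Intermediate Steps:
X = -2 (X = 2 - 4 = -2)
w(t) = 4*t**2 (w(t) = (2*t)*(2*t) = 4*t**2)
w(X)*P(2) - 15 = (4*(-2)**2)*2 - 15 = (4*4)*2 - 15 = 16*2 - 15 = 32 - 15 = 17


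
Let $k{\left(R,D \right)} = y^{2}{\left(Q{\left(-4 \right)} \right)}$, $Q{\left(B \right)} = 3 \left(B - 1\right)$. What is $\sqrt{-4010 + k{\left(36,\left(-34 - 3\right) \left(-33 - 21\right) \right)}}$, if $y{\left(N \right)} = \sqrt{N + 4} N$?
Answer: $i \sqrt{6485} \approx 80.53 i$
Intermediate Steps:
$Q{\left(B \right)} = -3 + 3 B$ ($Q{\left(B \right)} = 3 \left(-1 + B\right) = -3 + 3 B$)
$y{\left(N \right)} = N \sqrt{4 + N}$ ($y{\left(N \right)} = \sqrt{4 + N} N = N \sqrt{4 + N}$)
$k{\left(R,D \right)} = -2475$ ($k{\left(R,D \right)} = \left(\left(-3 + 3 \left(-4\right)\right) \sqrt{4 + \left(-3 + 3 \left(-4\right)\right)}\right)^{2} = \left(\left(-3 - 12\right) \sqrt{4 - 15}\right)^{2} = \left(- 15 \sqrt{4 - 15}\right)^{2} = \left(- 15 \sqrt{-11}\right)^{2} = \left(- 15 i \sqrt{11}\right)^{2} = -2475$)
$\sqrt{-4010 + k{\left(36,\left(-34 - 3\right) \left(-33 - 21\right) \right)}} = \sqrt{-4010 - 2475} = \sqrt{-6485} = i \sqrt{6485}$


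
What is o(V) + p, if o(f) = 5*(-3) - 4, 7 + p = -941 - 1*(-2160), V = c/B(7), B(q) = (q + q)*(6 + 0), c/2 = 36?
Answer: 1193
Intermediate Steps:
c = 72 (c = 2*36 = 72)
B(q) = 12*q (B(q) = (2*q)*6 = 12*q)
V = 6/7 (V = 72/((12*7)) = 72/84 = 72*(1/84) = 6/7 ≈ 0.85714)
p = 1212 (p = -7 + (-941 - 1*(-2160)) = -7 + (-941 + 2160) = -7 + 1219 = 1212)
o(f) = -19 (o(f) = -15 - 4 = -19)
o(V) + p = -19 + 1212 = 1193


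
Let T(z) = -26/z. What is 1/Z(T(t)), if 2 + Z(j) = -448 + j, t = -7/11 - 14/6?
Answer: -49/21621 ≈ -0.0022663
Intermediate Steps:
t = -98/33 (t = -7*1/11 - 14*⅙ = -7/11 - 7/3 = -98/33 ≈ -2.9697)
Z(j) = -450 + j (Z(j) = -2 + (-448 + j) = -450 + j)
1/Z(T(t)) = 1/(-450 - 26/(-98/33)) = 1/(-450 - 26*(-33/98)) = 1/(-450 + 429/49) = 1/(-21621/49) = -49/21621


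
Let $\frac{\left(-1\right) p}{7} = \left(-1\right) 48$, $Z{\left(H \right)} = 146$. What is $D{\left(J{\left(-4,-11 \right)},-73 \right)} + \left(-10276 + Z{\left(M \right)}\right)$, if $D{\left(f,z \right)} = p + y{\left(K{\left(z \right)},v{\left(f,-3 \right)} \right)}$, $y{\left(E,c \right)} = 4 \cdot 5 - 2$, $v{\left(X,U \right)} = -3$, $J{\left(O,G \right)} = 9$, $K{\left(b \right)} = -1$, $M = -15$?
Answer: $-9776$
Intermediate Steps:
$y{\left(E,c \right)} = 18$ ($y{\left(E,c \right)} = 20 - 2 = 18$)
$p = 336$ ($p = - 7 \left(\left(-1\right) 48\right) = \left(-7\right) \left(-48\right) = 336$)
$D{\left(f,z \right)} = 354$ ($D{\left(f,z \right)} = 336 + 18 = 354$)
$D{\left(J{\left(-4,-11 \right)},-73 \right)} + \left(-10276 + Z{\left(M \right)}\right) = 354 + \left(-10276 + 146\right) = 354 - 10130 = -9776$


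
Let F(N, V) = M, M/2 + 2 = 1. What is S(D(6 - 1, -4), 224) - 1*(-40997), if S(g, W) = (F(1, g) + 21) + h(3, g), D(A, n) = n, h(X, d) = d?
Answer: 41012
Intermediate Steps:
M = -2 (M = -4 + 2*1 = -4 + 2 = -2)
F(N, V) = -2
S(g, W) = 19 + g (S(g, W) = (-2 + 21) + g = 19 + g)
S(D(6 - 1, -4), 224) - 1*(-40997) = (19 - 4) - 1*(-40997) = 15 + 40997 = 41012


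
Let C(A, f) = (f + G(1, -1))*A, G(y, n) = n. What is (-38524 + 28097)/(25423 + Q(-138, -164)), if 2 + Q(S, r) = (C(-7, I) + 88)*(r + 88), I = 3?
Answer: -10427/19797 ≈ -0.52670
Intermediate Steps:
C(A, f) = A*(-1 + f) (C(A, f) = (f - 1)*A = (-1 + f)*A = A*(-1 + f))
Q(S, r) = 6510 + 74*r (Q(S, r) = -2 + (-7*(-1 + 3) + 88)*(r + 88) = -2 + (-7*2 + 88)*(88 + r) = -2 + (-14 + 88)*(88 + r) = -2 + 74*(88 + r) = -2 + (6512 + 74*r) = 6510 + 74*r)
(-38524 + 28097)/(25423 + Q(-138, -164)) = (-38524 + 28097)/(25423 + (6510 + 74*(-164))) = -10427/(25423 + (6510 - 12136)) = -10427/(25423 - 5626) = -10427/19797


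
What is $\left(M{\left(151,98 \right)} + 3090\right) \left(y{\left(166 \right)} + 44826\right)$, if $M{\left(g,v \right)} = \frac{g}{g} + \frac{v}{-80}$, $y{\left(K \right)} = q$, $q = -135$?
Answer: $\frac{5523405381}{40} \approx 1.3809 \cdot 10^{8}$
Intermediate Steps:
$y{\left(K \right)} = -135$
$M{\left(g,v \right)} = 1 - \frac{v}{80}$ ($M{\left(g,v \right)} = 1 + v \left(- \frac{1}{80}\right) = 1 - \frac{v}{80}$)
$\left(M{\left(151,98 \right)} + 3090\right) \left(y{\left(166 \right)} + 44826\right) = \left(\left(1 - \frac{49}{40}\right) + 3090\right) \left(-135 + 44826\right) = \left(\left(1 - \frac{49}{40}\right) + 3090\right) 44691 = \left(- \frac{9}{40} + 3090\right) 44691 = \frac{123591}{40} \cdot 44691 = \frac{5523405381}{40}$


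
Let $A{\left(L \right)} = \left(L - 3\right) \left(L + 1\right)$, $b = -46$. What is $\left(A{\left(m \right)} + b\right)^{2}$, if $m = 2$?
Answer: $2401$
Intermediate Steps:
$A{\left(L \right)} = \left(1 + L\right) \left(-3 + L\right)$ ($A{\left(L \right)} = \left(-3 + L\right) \left(1 + L\right) = \left(1 + L\right) \left(-3 + L\right)$)
$\left(A{\left(m \right)} + b\right)^{2} = \left(\left(-3 + 2^{2} - 4\right) - 46\right)^{2} = \left(\left(-3 + 4 - 4\right) - 46\right)^{2} = \left(-3 - 46\right)^{2} = \left(-49\right)^{2} = 2401$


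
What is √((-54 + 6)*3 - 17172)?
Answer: 6*I*√481 ≈ 131.59*I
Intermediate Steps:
√((-54 + 6)*3 - 17172) = √(-48*3 - 17172) = √(-144 - 17172) = √(-17316) = 6*I*√481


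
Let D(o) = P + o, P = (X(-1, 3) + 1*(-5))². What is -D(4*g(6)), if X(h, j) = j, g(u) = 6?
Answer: -28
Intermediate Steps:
P = 4 (P = (3 + 1*(-5))² = (3 - 5)² = (-2)² = 4)
D(o) = 4 + o
-D(4*g(6)) = -(4 + 4*6) = -(4 + 24) = -1*28 = -28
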